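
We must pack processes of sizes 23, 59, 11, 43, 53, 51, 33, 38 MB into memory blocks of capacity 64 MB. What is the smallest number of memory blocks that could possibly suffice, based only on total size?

Total size = 23 + 59 + 11 + 43 + 53 + 51 + 33 + 38 = 311 MB.
⌈311 / 64⌉ = 5.

5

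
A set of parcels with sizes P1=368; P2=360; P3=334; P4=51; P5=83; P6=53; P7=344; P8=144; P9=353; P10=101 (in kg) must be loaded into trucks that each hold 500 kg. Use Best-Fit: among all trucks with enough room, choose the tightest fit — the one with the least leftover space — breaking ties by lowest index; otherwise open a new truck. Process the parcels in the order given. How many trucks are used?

Put P1 (368 kg) in truck 1; 132 kg remain.
Put P2 (360 kg) in truck 2; 140 kg remain.
Put P3 (334 kg) in truck 3; 166 kg remain.
Put P4 (51 kg) in truck 1; 81 kg remain.
Put P5 (83 kg) in truck 2; 57 kg remain.
Put P6 (53 kg) in truck 2; 4 kg remain.
Put P7 (344 kg) in truck 4; 156 kg remain.
Put P8 (144 kg) in truck 4; 12 kg remain.
Put P9 (353 kg) in truck 5; 147 kg remain.
Put P10 (101 kg) in truck 5; 46 kg remain.
Final trucks: [368,51] [360,83,53] [334] [344,144] [353,101].

5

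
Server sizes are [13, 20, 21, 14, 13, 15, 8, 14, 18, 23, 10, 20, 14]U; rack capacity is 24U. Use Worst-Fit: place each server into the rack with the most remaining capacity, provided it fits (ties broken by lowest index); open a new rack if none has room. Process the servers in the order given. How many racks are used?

11 racks

rack 1: place 13U, 11U left
rack 2: place 20U, 4U left
rack 3: place 21U, 3U left
rack 4: place 14U, 10U left
rack 5: place 13U, 11U left
rack 6: place 15U, 9U left
rack 1: place 8U, 3U left
rack 7: place 14U, 10U left
rack 8: place 18U, 6U left
rack 9: place 23U, 1U left
rack 5: place 10U, 1U left
rack 10: place 20U, 4U left
rack 11: place 14U, 10U left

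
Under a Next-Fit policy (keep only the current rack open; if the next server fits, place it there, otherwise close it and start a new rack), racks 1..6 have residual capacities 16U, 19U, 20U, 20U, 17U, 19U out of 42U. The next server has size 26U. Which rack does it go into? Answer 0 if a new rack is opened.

Next-Fit only looks at rack 6, which has 19U free.
26U does not fit, so a new rack is opened.

0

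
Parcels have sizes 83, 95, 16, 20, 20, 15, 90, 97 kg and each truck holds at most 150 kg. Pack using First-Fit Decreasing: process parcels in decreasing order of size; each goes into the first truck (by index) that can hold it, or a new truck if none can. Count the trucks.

Sorted descending: 97, 95, 90, 83, 20, 20, 16, 15.
Put 97 kg in truck 1; 53 kg remain.
Put 95 kg in truck 2; 55 kg remain.
Put 90 kg in truck 3; 60 kg remain.
Put 83 kg in truck 4; 67 kg remain.
Put 20 kg in truck 1; 33 kg remain.
Put 20 kg in truck 1; 13 kg remain.
Put 16 kg in truck 2; 39 kg remain.
Put 15 kg in truck 2; 24 kg remain.
Final trucks: [97,20,20] [95,16,15] [90] [83].

4 trucks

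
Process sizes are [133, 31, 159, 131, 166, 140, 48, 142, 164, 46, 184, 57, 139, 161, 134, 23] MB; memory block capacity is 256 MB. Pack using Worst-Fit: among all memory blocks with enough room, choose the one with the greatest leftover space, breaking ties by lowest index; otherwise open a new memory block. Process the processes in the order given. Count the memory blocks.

11

memory block 1: place 133 MB, 123 MB left
memory block 1: place 31 MB, 92 MB left
memory block 2: place 159 MB, 97 MB left
memory block 3: place 131 MB, 125 MB left
memory block 4: place 166 MB, 90 MB left
memory block 5: place 140 MB, 116 MB left
memory block 3: place 48 MB, 77 MB left
memory block 6: place 142 MB, 114 MB left
memory block 7: place 164 MB, 92 MB left
memory block 5: place 46 MB, 70 MB left
memory block 8: place 184 MB, 72 MB left
memory block 6: place 57 MB, 57 MB left
memory block 9: place 139 MB, 117 MB left
memory block 10: place 161 MB, 95 MB left
memory block 11: place 134 MB, 122 MB left
memory block 11: place 23 MB, 99 MB left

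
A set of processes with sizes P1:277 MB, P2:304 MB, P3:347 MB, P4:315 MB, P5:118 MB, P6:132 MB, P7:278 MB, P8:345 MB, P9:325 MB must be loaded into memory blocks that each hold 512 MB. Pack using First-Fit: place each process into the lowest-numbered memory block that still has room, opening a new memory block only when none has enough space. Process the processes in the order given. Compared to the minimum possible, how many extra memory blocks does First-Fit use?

0

First-Fit: [277,118] [304,132] [347] [315] [278] [345] [325] → 7 memory blocks.
7 processes exceed 256 MB (half the capacity), and no two of those can share a memory block, so at least 7 memory blocks are needed.
So 7 is already optimal.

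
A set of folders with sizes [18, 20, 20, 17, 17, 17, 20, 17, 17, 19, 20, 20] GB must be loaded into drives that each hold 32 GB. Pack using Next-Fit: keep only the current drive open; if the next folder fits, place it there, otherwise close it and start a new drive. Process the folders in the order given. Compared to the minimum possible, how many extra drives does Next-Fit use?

Next-Fit: [18] [20] [20] [17] [17] [17] [20] [17] [17] [19] [20] [20] → 12 drives.
12 folders exceed 16 GB (half the capacity), and no two of those can share a drive, so at least 12 drives are needed.
So 12 is already optimal.

0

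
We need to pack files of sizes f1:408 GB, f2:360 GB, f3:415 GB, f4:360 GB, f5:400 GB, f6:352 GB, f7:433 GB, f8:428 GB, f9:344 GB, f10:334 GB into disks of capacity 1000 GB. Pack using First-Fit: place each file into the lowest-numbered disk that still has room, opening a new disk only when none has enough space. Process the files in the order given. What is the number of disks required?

disk 1: place f1 (408 GB), 592 GB left
disk 1: place f2 (360 GB), 232 GB left
disk 2: place f3 (415 GB), 585 GB left
disk 2: place f4 (360 GB), 225 GB left
disk 3: place f5 (400 GB), 600 GB left
disk 3: place f6 (352 GB), 248 GB left
disk 4: place f7 (433 GB), 567 GB left
disk 4: place f8 (428 GB), 139 GB left
disk 5: place f9 (344 GB), 656 GB left
disk 5: place f10 (334 GB), 322 GB left
Final disks: [408,360] [415,360] [400,352] [433,428] [344,334].

5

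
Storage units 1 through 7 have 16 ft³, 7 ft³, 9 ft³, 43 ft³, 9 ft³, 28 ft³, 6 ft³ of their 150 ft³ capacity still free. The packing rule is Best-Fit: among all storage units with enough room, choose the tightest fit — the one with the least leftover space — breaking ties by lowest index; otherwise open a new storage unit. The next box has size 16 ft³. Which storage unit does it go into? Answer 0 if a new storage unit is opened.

1

Storage units with room: storage unit 1 (16 ft³), storage unit 4 (43 ft³), storage unit 6 (28 ft³).
Tightest fit is storage unit 1 with 16 ft³ free.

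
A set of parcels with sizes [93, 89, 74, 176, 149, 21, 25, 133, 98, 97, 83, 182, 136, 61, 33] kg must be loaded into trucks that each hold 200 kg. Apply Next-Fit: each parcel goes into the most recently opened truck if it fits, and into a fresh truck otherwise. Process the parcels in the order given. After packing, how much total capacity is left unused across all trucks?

550

93 kg → truck 1 (remaining 107 kg)
89 kg → truck 1 (remaining 18 kg)
74 kg → truck 2 (remaining 126 kg)
176 kg → truck 3 (remaining 24 kg)
149 kg → truck 4 (remaining 51 kg)
21 kg → truck 4 (remaining 30 kg)
25 kg → truck 4 (remaining 5 kg)
133 kg → truck 5 (remaining 67 kg)
98 kg → truck 6 (remaining 102 kg)
97 kg → truck 6 (remaining 5 kg)
83 kg → truck 7 (remaining 117 kg)
182 kg → truck 8 (remaining 18 kg)
136 kg → truck 9 (remaining 64 kg)
61 kg → truck 9 (remaining 3 kg)
33 kg → truck 10 (remaining 167 kg)
10 trucks × 200 kg = 2000 kg; used 1450 kg; unused 550 kg.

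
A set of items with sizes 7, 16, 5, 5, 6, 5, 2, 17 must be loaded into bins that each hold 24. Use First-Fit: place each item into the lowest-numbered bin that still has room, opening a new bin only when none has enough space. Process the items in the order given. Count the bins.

3

7 → bin 1 (remaining 17)
16 → bin 1 (remaining 1)
5 → bin 2 (remaining 19)
5 → bin 2 (remaining 14)
6 → bin 2 (remaining 8)
5 → bin 2 (remaining 3)
2 → bin 2 (remaining 1)
17 → bin 3 (remaining 7)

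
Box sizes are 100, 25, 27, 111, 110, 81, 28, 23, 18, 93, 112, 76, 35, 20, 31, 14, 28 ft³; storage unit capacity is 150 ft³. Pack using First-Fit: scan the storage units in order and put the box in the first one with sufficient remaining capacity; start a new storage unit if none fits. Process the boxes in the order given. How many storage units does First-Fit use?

7 storage units

100 ft³ → storage unit 1 (remaining 50 ft³)
25 ft³ → storage unit 1 (remaining 25 ft³)
27 ft³ → storage unit 2 (remaining 123 ft³)
111 ft³ → storage unit 2 (remaining 12 ft³)
110 ft³ → storage unit 3 (remaining 40 ft³)
81 ft³ → storage unit 4 (remaining 69 ft³)
28 ft³ → storage unit 3 (remaining 12 ft³)
23 ft³ → storage unit 1 (remaining 2 ft³)
18 ft³ → storage unit 4 (remaining 51 ft³)
93 ft³ → storage unit 5 (remaining 57 ft³)
112 ft³ → storage unit 6 (remaining 38 ft³)
76 ft³ → storage unit 7 (remaining 74 ft³)
35 ft³ → storage unit 4 (remaining 16 ft³)
20 ft³ → storage unit 5 (remaining 37 ft³)
31 ft³ → storage unit 5 (remaining 6 ft³)
14 ft³ → storage unit 4 (remaining 2 ft³)
28 ft³ → storage unit 6 (remaining 10 ft³)
Final storage units: [100,25,23] [27,111] [110,28] [81,18,35,14] [93,20,31] [112,28] [76].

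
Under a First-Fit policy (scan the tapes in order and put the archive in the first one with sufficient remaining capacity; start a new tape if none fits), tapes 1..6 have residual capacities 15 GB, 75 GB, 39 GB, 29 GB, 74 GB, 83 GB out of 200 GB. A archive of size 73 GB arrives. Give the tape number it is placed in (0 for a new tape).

Tapes with room: tape 2 (75 GB), tape 5 (74 GB), tape 6 (83 GB).
The first with room is tape 2.

2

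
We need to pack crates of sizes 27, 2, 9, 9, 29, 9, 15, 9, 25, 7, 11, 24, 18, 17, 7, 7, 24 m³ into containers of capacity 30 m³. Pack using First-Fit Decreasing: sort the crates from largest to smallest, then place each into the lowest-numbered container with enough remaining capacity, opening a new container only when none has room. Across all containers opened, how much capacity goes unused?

51

Sorted descending: 29, 27, 25, 24, 24, 18, 17, 15, 11, 9, 9, 9, 9, 7, 7, 7, 2.
container 1: place 29 m³, 1 m³ left
container 2: place 27 m³, 3 m³ left
container 3: place 25 m³, 5 m³ left
container 4: place 24 m³, 6 m³ left
container 5: place 24 m³, 6 m³ left
container 6: place 18 m³, 12 m³ left
container 7: place 17 m³, 13 m³ left
container 8: place 15 m³, 15 m³ left
container 6: place 11 m³, 1 m³ left
container 7: place 9 m³, 4 m³ left
container 8: place 9 m³, 6 m³ left
container 9: place 9 m³, 21 m³ left
container 9: place 9 m³, 12 m³ left
container 9: place 7 m³, 5 m³ left
container 10: place 7 m³, 23 m³ left
container 10: place 7 m³, 16 m³ left
container 2: place 2 m³, 1 m³ left
10 containers × 30 m³ = 300 m³; used 249 m³; unused 51 m³.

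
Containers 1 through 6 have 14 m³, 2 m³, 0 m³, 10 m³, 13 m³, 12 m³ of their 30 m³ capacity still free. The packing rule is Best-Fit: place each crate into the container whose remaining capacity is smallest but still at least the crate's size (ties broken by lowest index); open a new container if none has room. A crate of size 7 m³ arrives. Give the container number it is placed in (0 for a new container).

4

Containers with room: container 1 (14 m³), container 4 (10 m³), container 5 (13 m³), container 6 (12 m³).
Tightest fit is container 4 with 10 m³ free.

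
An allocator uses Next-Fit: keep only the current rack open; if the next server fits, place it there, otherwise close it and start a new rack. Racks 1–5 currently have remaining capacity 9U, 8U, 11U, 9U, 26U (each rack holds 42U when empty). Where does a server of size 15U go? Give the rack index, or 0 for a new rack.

5

Next-Fit only looks at rack 5, which has 26U free.
15U fits there.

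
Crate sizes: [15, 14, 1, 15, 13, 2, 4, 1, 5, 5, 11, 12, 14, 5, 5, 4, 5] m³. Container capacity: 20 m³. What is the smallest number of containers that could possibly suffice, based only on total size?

7 containers

Total size = 15 + 14 + 1 + 15 + 13 + 2 + 4 + 1 + 5 + 5 + 11 + 12 + 14 + 5 + 5 + 4 + 5 = 131 m³.
⌈131 / 20⌉ = 7.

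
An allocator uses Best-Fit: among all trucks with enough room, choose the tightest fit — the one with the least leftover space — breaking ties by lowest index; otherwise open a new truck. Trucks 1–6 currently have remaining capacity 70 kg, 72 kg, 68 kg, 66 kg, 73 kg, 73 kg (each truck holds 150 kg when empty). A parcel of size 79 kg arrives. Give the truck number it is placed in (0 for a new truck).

No truck has ≥ 79 kg free, so a new truck is opened.

0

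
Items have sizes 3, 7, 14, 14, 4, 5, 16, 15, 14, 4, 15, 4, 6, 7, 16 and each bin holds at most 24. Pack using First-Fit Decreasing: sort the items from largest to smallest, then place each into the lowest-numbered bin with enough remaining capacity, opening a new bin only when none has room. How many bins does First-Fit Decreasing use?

7 bins

Sorted descending: 16, 16, 15, 15, 14, 14, 14, 7, 7, 6, 5, 4, 4, 4, 3.
bin 1: place 16, 8 left
bin 2: place 16, 8 left
bin 3: place 15, 9 left
bin 4: place 15, 9 left
bin 5: place 14, 10 left
bin 6: place 14, 10 left
bin 7: place 14, 10 left
bin 1: place 7, 1 left
bin 2: place 7, 1 left
bin 3: place 6, 3 left
bin 4: place 5, 4 left
bin 4: place 4, 0 left
bin 5: place 4, 6 left
bin 5: place 4, 2 left
bin 3: place 3, 0 left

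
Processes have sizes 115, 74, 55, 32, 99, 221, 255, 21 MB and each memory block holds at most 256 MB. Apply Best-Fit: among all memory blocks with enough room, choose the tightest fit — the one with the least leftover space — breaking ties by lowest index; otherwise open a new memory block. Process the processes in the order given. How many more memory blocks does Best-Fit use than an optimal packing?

0

Best-Fit: [115,74,55] [32,99] [221,21] [255] → 4 memory blocks.
Total size 872 MB; any packing needs at least ⌈872/256⌉ = 4 memory blocks.
So 4 is already optimal.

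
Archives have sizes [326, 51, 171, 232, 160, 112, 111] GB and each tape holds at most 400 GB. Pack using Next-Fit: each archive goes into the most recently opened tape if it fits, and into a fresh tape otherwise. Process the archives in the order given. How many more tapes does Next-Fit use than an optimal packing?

1

Next-Fit: [326,51] [171] [232,160] [112,111] → 4 tapes.
Total size 1163 GB; any packing needs at least ⌈1163/400⌉ = 3 tapes.
An optimal packing achieves that bound: [326,51] [232,160] [171,112,111] → 3 tapes.
Excess: 4 − 3 = 1.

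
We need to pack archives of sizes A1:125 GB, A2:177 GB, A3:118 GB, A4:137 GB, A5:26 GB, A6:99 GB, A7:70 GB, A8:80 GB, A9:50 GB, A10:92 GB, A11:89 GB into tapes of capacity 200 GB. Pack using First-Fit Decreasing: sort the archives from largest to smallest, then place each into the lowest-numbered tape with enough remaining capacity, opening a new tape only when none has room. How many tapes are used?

Sorted descending: 177, 137, 125, 118, 99, 92, 89, 80, 70, 50, 26.
Put 177 GB in tape 1; 23 GB remain.
Put 137 GB in tape 2; 63 GB remain.
Put 125 GB in tape 3; 75 GB remain.
Put 118 GB in tape 4; 82 GB remain.
Put 99 GB in tape 5; 101 GB remain.
Put 92 GB in tape 5; 9 GB remain.
Put 89 GB in tape 6; 111 GB remain.
Put 80 GB in tape 4; 2 GB remain.
Put 70 GB in tape 3; 5 GB remain.
Put 50 GB in tape 2; 13 GB remain.
Put 26 GB in tape 6; 85 GB remain.
Final tapes: [177] [137,50] [125,70] [118,80] [99,92] [89,26].

6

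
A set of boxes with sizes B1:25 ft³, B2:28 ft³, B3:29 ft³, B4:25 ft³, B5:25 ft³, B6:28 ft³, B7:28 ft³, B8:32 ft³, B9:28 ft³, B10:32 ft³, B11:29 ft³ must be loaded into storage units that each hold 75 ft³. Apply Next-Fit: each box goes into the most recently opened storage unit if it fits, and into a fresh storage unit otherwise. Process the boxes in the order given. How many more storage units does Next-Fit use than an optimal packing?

Next-Fit: [25,28] [29,25] [25,28] [28,32] [28,32] [29] → 6 storage units.
Total size 309 ft³; any packing needs at least ⌈309/75⌉ = 5 storage units.
An optimal packing achieves that bound: [32,32] [29,29] [28,28] [28,28] [25,25,25] → 5 storage units.
Excess: 6 − 5 = 1.

1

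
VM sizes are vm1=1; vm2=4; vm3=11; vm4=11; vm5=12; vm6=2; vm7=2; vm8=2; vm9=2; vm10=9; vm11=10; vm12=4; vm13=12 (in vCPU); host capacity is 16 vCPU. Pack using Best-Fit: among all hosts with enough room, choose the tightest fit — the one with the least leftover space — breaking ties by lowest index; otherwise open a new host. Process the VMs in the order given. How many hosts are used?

6

host 1: place vm1 (1 vCPU), 15 vCPU left
host 1: place vm2 (4 vCPU), 11 vCPU left
host 1: place vm3 (11 vCPU), 0 vCPU left
host 2: place vm4 (11 vCPU), 5 vCPU left
host 3: place vm5 (12 vCPU), 4 vCPU left
host 3: place vm6 (2 vCPU), 2 vCPU left
host 3: place vm7 (2 vCPU), 0 vCPU left
host 2: place vm8 (2 vCPU), 3 vCPU left
host 2: place vm9 (2 vCPU), 1 vCPU left
host 4: place vm10 (9 vCPU), 7 vCPU left
host 5: place vm11 (10 vCPU), 6 vCPU left
host 5: place vm12 (4 vCPU), 2 vCPU left
host 6: place vm13 (12 vCPU), 4 vCPU left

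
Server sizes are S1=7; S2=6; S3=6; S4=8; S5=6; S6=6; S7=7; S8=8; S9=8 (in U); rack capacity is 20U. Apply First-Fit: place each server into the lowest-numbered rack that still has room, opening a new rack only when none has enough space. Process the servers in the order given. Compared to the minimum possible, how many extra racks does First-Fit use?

0

First-Fit: [7,6,6] [8,6,6] [7,8] [8] → 4 racks.
Total size 62U; any packing needs at least ⌈62/20⌉ = 4 racks.
So 4 is already optimal.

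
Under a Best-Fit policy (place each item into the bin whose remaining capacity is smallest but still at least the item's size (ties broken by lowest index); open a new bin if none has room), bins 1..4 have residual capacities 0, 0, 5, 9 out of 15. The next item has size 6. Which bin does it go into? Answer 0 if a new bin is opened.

4

Bins with room: bin 4 (9).
Tightest fit is bin 4 with 9 free.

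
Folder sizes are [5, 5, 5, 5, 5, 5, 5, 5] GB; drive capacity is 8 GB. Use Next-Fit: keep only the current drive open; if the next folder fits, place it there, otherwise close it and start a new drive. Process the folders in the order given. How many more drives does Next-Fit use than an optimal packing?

Next-Fit: [5] [5] [5] [5] [5] [5] [5] [5] → 8 drives.
8 folders exceed 4 GB (half the capacity), and no two of those can share a drive, so at least 8 drives are needed.
So 8 is already optimal.

0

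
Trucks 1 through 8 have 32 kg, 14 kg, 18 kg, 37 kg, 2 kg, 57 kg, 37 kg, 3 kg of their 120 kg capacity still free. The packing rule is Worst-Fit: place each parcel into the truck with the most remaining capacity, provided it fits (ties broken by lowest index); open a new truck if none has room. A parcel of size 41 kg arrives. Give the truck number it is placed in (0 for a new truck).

Trucks with room: truck 6 (57 kg).
Most room is truck 6 with 57 kg free.

6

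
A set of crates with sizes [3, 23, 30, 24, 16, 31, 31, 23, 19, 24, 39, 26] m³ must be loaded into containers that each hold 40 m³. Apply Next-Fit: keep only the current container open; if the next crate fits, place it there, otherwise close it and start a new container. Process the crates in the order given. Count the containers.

3 m³ → container 1 (remaining 37 m³)
23 m³ → container 1 (remaining 14 m³)
30 m³ → container 2 (remaining 10 m³)
24 m³ → container 3 (remaining 16 m³)
16 m³ → container 3 (remaining 0 m³)
31 m³ → container 4 (remaining 9 m³)
31 m³ → container 5 (remaining 9 m³)
23 m³ → container 6 (remaining 17 m³)
19 m³ → container 7 (remaining 21 m³)
24 m³ → container 8 (remaining 16 m³)
39 m³ → container 9 (remaining 1 m³)
26 m³ → container 10 (remaining 14 m³)

10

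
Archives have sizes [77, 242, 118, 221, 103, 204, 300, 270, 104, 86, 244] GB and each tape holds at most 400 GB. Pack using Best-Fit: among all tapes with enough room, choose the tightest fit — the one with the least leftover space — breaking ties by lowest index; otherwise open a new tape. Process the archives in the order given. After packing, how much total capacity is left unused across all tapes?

431

tape 1: place 77 GB, 323 GB left
tape 1: place 242 GB, 81 GB left
tape 2: place 118 GB, 282 GB left
tape 2: place 221 GB, 61 GB left
tape 3: place 103 GB, 297 GB left
tape 3: place 204 GB, 93 GB left
tape 4: place 300 GB, 100 GB left
tape 5: place 270 GB, 130 GB left
tape 5: place 104 GB, 26 GB left
tape 3: place 86 GB, 7 GB left
tape 6: place 244 GB, 156 GB left
6 tapes × 400 GB = 2400 GB; used 1969 GB; unused 431 GB.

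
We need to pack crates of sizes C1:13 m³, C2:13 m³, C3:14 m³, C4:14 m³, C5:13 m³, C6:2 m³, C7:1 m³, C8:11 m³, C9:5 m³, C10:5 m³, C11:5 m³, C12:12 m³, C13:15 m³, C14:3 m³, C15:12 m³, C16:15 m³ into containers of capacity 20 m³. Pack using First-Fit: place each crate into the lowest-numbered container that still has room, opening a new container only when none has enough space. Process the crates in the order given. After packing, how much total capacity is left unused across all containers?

47

Put C1 (13 m³) in container 1; 7 m³ remain.
Put C2 (13 m³) in container 2; 7 m³ remain.
Put C3 (14 m³) in container 3; 6 m³ remain.
Put C4 (14 m³) in container 4; 6 m³ remain.
Put C5 (13 m³) in container 5; 7 m³ remain.
Put C6 (2 m³) in container 1; 5 m³ remain.
Put C7 (1 m³) in container 1; 4 m³ remain.
Put C8 (11 m³) in container 6; 9 m³ remain.
Put C9 (5 m³) in container 2; 2 m³ remain.
Put C10 (5 m³) in container 3; 1 m³ remain.
Put C11 (5 m³) in container 4; 1 m³ remain.
Put C12 (12 m³) in container 7; 8 m³ remain.
Put C13 (15 m³) in container 8; 5 m³ remain.
Put C14 (3 m³) in container 1; 1 m³ remain.
Put C15 (12 m³) in container 9; 8 m³ remain.
Put C16 (15 m³) in container 10; 5 m³ remain.
10 containers × 20 m³ = 200 m³; used 153 m³; unused 47 m³.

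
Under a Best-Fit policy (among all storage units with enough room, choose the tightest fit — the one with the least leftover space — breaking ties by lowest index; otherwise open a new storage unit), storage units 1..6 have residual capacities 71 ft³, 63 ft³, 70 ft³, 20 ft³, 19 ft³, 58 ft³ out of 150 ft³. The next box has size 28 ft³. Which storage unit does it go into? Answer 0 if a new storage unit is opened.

6

Storage units with room: storage unit 1 (71 ft³), storage unit 2 (63 ft³), storage unit 3 (70 ft³), storage unit 6 (58 ft³).
Tightest fit is storage unit 6 with 58 ft³ free.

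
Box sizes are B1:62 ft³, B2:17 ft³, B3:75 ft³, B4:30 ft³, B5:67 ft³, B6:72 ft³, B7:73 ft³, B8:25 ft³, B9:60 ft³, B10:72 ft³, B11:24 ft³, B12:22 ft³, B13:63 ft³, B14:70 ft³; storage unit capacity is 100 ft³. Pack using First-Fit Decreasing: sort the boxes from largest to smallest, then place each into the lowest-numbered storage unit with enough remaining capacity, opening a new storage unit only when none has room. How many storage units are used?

Sorted descending: 75, 73, 72, 72, 70, 67, 63, 62, 60, 30, 25, 24, 22, 17.
Put 75 ft³ in storage unit 1; 25 ft³ remain.
Put 73 ft³ in storage unit 2; 27 ft³ remain.
Put 72 ft³ in storage unit 3; 28 ft³ remain.
Put 72 ft³ in storage unit 4; 28 ft³ remain.
Put 70 ft³ in storage unit 5; 30 ft³ remain.
Put 67 ft³ in storage unit 6; 33 ft³ remain.
Put 63 ft³ in storage unit 7; 37 ft³ remain.
Put 62 ft³ in storage unit 8; 38 ft³ remain.
Put 60 ft³ in storage unit 9; 40 ft³ remain.
Put 30 ft³ in storage unit 5; 0 ft³ remain.
Put 25 ft³ in storage unit 1; 0 ft³ remain.
Put 24 ft³ in storage unit 2; 3 ft³ remain.
Put 22 ft³ in storage unit 3; 6 ft³ remain.
Put 17 ft³ in storage unit 4; 11 ft³ remain.
Final storage units: [75,25] [73,24] [72,22] [72,17] [70,30] [67] [63] [62] [60].

9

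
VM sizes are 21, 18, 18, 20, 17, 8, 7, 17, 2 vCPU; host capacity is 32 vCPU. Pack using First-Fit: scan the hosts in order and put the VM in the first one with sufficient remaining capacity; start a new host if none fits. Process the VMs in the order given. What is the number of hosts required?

Put 21 vCPU in host 1; 11 vCPU remain.
Put 18 vCPU in host 2; 14 vCPU remain.
Put 18 vCPU in host 3; 14 vCPU remain.
Put 20 vCPU in host 4; 12 vCPU remain.
Put 17 vCPU in host 5; 15 vCPU remain.
Put 8 vCPU in host 1; 3 vCPU remain.
Put 7 vCPU in host 2; 7 vCPU remain.
Put 17 vCPU in host 6; 15 vCPU remain.
Put 2 vCPU in host 1; 1 vCPU remain.

6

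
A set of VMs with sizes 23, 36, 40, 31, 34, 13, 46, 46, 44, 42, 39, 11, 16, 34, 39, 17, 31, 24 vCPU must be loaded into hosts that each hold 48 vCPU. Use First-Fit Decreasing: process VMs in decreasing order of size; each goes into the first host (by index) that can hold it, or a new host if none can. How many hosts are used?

13 hosts

Sorted descending: 46, 46, 44, 42, 40, 39, 39, 36, 34, 34, 31, 31, 24, 23, 17, 16, 13, 11.
host 1: place 46 vCPU, 2 vCPU left
host 2: place 46 vCPU, 2 vCPU left
host 3: place 44 vCPU, 4 vCPU left
host 4: place 42 vCPU, 6 vCPU left
host 5: place 40 vCPU, 8 vCPU left
host 6: place 39 vCPU, 9 vCPU left
host 7: place 39 vCPU, 9 vCPU left
host 8: place 36 vCPU, 12 vCPU left
host 9: place 34 vCPU, 14 vCPU left
host 10: place 34 vCPU, 14 vCPU left
host 11: place 31 vCPU, 17 vCPU left
host 12: place 31 vCPU, 17 vCPU left
host 13: place 24 vCPU, 24 vCPU left
host 13: place 23 vCPU, 1 vCPU left
host 11: place 17 vCPU, 0 vCPU left
host 12: place 16 vCPU, 1 vCPU left
host 9: place 13 vCPU, 1 vCPU left
host 8: place 11 vCPU, 1 vCPU left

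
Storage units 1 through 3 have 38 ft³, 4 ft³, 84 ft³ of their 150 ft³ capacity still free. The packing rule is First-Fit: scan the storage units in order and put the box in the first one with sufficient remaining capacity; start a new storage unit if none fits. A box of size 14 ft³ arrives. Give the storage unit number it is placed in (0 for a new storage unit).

Storage units with room: storage unit 1 (38 ft³), storage unit 3 (84 ft³).
The first with room is storage unit 1.

1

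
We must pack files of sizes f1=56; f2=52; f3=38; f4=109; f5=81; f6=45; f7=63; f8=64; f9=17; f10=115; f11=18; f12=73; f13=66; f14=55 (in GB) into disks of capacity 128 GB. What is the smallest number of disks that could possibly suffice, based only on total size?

7 disks

Total size = 56 + 52 + 38 + 109 + 81 + 45 + 63 + 64 + 17 + 115 + 18 + 73 + 66 + 55 = 852 GB.
⌈852 / 128⌉ = 7.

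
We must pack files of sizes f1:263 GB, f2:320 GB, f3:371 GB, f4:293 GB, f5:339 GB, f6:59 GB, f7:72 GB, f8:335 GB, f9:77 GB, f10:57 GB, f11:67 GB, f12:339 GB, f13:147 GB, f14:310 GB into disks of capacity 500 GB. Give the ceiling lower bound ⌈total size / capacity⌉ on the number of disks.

7

Total size = 263 + 320 + 371 + 293 + 339 + 59 + 72 + 335 + 77 + 57 + 67 + 339 + 147 + 310 = 3049 GB.
⌈3049 / 500⌉ = 7.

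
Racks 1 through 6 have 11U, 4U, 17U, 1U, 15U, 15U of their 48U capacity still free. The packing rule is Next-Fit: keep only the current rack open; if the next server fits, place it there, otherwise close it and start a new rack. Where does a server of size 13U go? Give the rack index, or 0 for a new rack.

6

Next-Fit only looks at rack 6, which has 15U free.
13U fits there.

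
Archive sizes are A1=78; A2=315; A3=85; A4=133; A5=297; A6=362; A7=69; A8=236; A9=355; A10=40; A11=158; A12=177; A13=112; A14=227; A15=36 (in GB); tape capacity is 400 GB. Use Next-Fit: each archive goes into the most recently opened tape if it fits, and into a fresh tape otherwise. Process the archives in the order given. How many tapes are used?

tape 1: place A1 (78 GB), 322 GB left
tape 1: place A2 (315 GB), 7 GB left
tape 2: place A3 (85 GB), 315 GB left
tape 2: place A4 (133 GB), 182 GB left
tape 3: place A5 (297 GB), 103 GB left
tape 4: place A6 (362 GB), 38 GB left
tape 5: place A7 (69 GB), 331 GB left
tape 5: place A8 (236 GB), 95 GB left
tape 6: place A9 (355 GB), 45 GB left
tape 6: place A10 (40 GB), 5 GB left
tape 7: place A11 (158 GB), 242 GB left
tape 7: place A12 (177 GB), 65 GB left
tape 8: place A13 (112 GB), 288 GB left
tape 8: place A14 (227 GB), 61 GB left
tape 8: place A15 (36 GB), 25 GB left
Final tapes: [78,315] [85,133] [297] [362] [69,236] [355,40] [158,177] [112,227,36].

8 tapes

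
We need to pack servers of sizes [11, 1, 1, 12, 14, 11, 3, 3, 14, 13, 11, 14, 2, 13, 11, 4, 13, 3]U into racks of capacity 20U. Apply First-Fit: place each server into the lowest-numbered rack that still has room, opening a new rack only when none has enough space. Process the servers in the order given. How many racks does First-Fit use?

Put 11U in rack 1; 9U remain.
Put 1U in rack 1; 8U remain.
Put 1U in rack 1; 7U remain.
Put 12U in rack 2; 8U remain.
Put 14U in rack 3; 6U remain.
Put 11U in rack 4; 9U remain.
Put 3U in rack 1; 4U remain.
Put 3U in rack 1; 1U remain.
Put 14U in rack 5; 6U remain.
Put 13U in rack 6; 7U remain.
Put 11U in rack 7; 9U remain.
Put 14U in rack 8; 6U remain.
Put 2U in rack 2; 6U remain.
Put 13U in rack 9; 7U remain.
Put 11U in rack 10; 9U remain.
Put 4U in rack 2; 2U remain.
Put 13U in rack 11; 7U remain.
Put 3U in rack 3; 3U remain.

11 racks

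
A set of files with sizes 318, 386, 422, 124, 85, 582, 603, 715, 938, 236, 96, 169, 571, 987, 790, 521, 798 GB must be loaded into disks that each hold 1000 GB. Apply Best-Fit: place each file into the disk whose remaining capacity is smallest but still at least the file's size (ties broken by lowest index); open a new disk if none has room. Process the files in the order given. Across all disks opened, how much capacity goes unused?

disk 1: place 318 GB, 682 GB left
disk 1: place 386 GB, 296 GB left
disk 2: place 422 GB, 578 GB left
disk 1: place 124 GB, 172 GB left
disk 1: place 85 GB, 87 GB left
disk 3: place 582 GB, 418 GB left
disk 4: place 603 GB, 397 GB left
disk 5: place 715 GB, 285 GB left
disk 6: place 938 GB, 62 GB left
disk 5: place 236 GB, 49 GB left
disk 4: place 96 GB, 301 GB left
disk 4: place 169 GB, 132 GB left
disk 2: place 571 GB, 7 GB left
disk 7: place 987 GB, 13 GB left
disk 8: place 790 GB, 210 GB left
disk 9: place 521 GB, 479 GB left
disk 10: place 798 GB, 202 GB left
10 disks × 1000 GB = 10000 GB; used 8341 GB; unused 1659 GB.

1659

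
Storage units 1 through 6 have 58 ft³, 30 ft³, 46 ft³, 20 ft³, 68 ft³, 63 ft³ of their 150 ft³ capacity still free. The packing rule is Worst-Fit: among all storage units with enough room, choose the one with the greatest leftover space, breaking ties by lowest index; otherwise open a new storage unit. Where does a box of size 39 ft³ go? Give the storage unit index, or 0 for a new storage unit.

5

Storage units with room: storage unit 1 (58 ft³), storage unit 3 (46 ft³), storage unit 5 (68 ft³), storage unit 6 (63 ft³).
Most room is storage unit 5 with 68 ft³ free.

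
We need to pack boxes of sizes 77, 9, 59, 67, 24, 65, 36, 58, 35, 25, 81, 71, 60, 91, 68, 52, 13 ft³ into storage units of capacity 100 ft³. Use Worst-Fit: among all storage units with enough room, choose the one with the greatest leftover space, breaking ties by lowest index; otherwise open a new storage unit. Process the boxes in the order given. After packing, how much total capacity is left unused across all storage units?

209

storage unit 1: place 77 ft³, 23 ft³ left
storage unit 1: place 9 ft³, 14 ft³ left
storage unit 2: place 59 ft³, 41 ft³ left
storage unit 3: place 67 ft³, 33 ft³ left
storage unit 2: place 24 ft³, 17 ft³ left
storage unit 4: place 65 ft³, 35 ft³ left
storage unit 5: place 36 ft³, 64 ft³ left
storage unit 5: place 58 ft³, 6 ft³ left
storage unit 4: place 35 ft³, 0 ft³ left
storage unit 3: place 25 ft³, 8 ft³ left
storage unit 6: place 81 ft³, 19 ft³ left
storage unit 7: place 71 ft³, 29 ft³ left
storage unit 8: place 60 ft³, 40 ft³ left
storage unit 9: place 91 ft³, 9 ft³ left
storage unit 10: place 68 ft³, 32 ft³ left
storage unit 11: place 52 ft³, 48 ft³ left
storage unit 11: place 13 ft³, 35 ft³ left
11 storage units × 100 ft³ = 1100 ft³; used 891 ft³; unused 209 ft³.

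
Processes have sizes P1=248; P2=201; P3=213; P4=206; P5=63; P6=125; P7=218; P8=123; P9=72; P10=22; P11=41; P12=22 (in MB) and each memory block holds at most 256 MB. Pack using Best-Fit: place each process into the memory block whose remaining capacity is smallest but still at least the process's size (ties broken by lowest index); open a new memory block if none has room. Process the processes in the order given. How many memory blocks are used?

7

Put P1 (248 MB) in memory block 1; 8 MB remain.
Put P2 (201 MB) in memory block 2; 55 MB remain.
Put P3 (213 MB) in memory block 3; 43 MB remain.
Put P4 (206 MB) in memory block 4; 50 MB remain.
Put P5 (63 MB) in memory block 5; 193 MB remain.
Put P6 (125 MB) in memory block 5; 68 MB remain.
Put P7 (218 MB) in memory block 6; 38 MB remain.
Put P8 (123 MB) in memory block 7; 133 MB remain.
Put P9 (72 MB) in memory block 7; 61 MB remain.
Put P10 (22 MB) in memory block 6; 16 MB remain.
Put P11 (41 MB) in memory block 3; 2 MB remain.
Put P12 (22 MB) in memory block 4; 28 MB remain.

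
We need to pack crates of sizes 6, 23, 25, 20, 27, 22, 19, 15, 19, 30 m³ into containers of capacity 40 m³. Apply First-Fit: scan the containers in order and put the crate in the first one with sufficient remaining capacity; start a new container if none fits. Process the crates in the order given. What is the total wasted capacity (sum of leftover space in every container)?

74

container 1: place 6 m³, 34 m³ left
container 1: place 23 m³, 11 m³ left
container 2: place 25 m³, 15 m³ left
container 3: place 20 m³, 20 m³ left
container 4: place 27 m³, 13 m³ left
container 5: place 22 m³, 18 m³ left
container 3: place 19 m³, 1 m³ left
container 2: place 15 m³, 0 m³ left
container 6: place 19 m³, 21 m³ left
container 7: place 30 m³, 10 m³ left
7 containers × 40 m³ = 280 m³; used 206 m³; unused 74 m³.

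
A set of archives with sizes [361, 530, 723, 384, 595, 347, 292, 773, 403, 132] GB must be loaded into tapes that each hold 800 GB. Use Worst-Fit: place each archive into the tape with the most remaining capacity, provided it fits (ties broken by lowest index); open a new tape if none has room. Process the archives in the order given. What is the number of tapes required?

7 tapes

tape 1: place 361 GB, 439 GB left
tape 2: place 530 GB, 270 GB left
tape 3: place 723 GB, 77 GB left
tape 1: place 384 GB, 55 GB left
tape 4: place 595 GB, 205 GB left
tape 5: place 347 GB, 453 GB left
tape 5: place 292 GB, 161 GB left
tape 6: place 773 GB, 27 GB left
tape 7: place 403 GB, 397 GB left
tape 7: place 132 GB, 265 GB left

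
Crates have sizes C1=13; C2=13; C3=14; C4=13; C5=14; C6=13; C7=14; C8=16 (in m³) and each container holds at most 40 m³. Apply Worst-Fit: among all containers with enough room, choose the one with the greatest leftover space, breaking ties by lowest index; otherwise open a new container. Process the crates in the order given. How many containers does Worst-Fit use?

Put C1 (13 m³) in container 1; 27 m³ remain.
Put C2 (13 m³) in container 1; 14 m³ remain.
Put C3 (14 m³) in container 1; 0 m³ remain.
Put C4 (13 m³) in container 2; 27 m³ remain.
Put C5 (14 m³) in container 2; 13 m³ remain.
Put C6 (13 m³) in container 2; 0 m³ remain.
Put C7 (14 m³) in container 3; 26 m³ remain.
Put C8 (16 m³) in container 3; 10 m³ remain.

3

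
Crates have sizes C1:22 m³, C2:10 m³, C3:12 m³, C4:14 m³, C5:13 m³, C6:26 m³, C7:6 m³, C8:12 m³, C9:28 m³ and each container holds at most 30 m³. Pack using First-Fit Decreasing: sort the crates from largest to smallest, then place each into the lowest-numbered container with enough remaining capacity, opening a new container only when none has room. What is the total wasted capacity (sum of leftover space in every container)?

Sorted descending: 28, 26, 22, 14, 13, 12, 12, 10, 6.
28 m³ → container 1 (remaining 2 m³)
26 m³ → container 2 (remaining 4 m³)
22 m³ → container 3 (remaining 8 m³)
14 m³ → container 4 (remaining 16 m³)
13 m³ → container 4 (remaining 3 m³)
12 m³ → container 5 (remaining 18 m³)
12 m³ → container 5 (remaining 6 m³)
10 m³ → container 6 (remaining 20 m³)
6 m³ → container 3 (remaining 2 m³)
6 containers × 30 m³ = 180 m³; used 143 m³; unused 37 m³.

37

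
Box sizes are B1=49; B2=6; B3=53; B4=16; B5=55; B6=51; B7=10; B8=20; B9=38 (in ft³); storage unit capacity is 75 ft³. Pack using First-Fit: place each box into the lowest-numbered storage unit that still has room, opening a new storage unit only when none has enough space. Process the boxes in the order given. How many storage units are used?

5

storage unit 1: place B1 (49 ft³), 26 ft³ left
storage unit 1: place B2 (6 ft³), 20 ft³ left
storage unit 2: place B3 (53 ft³), 22 ft³ left
storage unit 1: place B4 (16 ft³), 4 ft³ left
storage unit 3: place B5 (55 ft³), 20 ft³ left
storage unit 4: place B6 (51 ft³), 24 ft³ left
storage unit 2: place B7 (10 ft³), 12 ft³ left
storage unit 3: place B8 (20 ft³), 0 ft³ left
storage unit 5: place B9 (38 ft³), 37 ft³ left
Final storage units: [49,6,16] [53,10] [55,20] [51] [38].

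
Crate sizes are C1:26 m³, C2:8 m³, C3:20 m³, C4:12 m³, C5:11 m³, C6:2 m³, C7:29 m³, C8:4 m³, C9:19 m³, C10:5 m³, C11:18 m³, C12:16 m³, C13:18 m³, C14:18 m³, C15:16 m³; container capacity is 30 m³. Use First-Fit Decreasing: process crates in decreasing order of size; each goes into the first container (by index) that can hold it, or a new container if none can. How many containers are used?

Sorted descending: 29, 26, 20, 19, 18, 18, 18, 16, 16, 12, 11, 8, 5, 4, 2.
container 1: place 29 m³, 1 m³ left
container 2: place 26 m³, 4 m³ left
container 3: place 20 m³, 10 m³ left
container 4: place 19 m³, 11 m³ left
container 5: place 18 m³, 12 m³ left
container 6: place 18 m³, 12 m³ left
container 7: place 18 m³, 12 m³ left
container 8: place 16 m³, 14 m³ left
container 9: place 16 m³, 14 m³ left
container 5: place 12 m³, 0 m³ left
container 4: place 11 m³, 0 m³ left
container 3: place 8 m³, 2 m³ left
container 6: place 5 m³, 7 m³ left
container 2: place 4 m³, 0 m³ left
container 3: place 2 m³, 0 m³ left

9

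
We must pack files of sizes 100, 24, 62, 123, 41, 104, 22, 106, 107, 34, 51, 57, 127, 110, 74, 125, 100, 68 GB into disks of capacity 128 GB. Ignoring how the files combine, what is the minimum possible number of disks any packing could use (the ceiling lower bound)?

Total size = 100 + 24 + 62 + 123 + 41 + 104 + 22 + 106 + 107 + 34 + 51 + 57 + 127 + 110 + 74 + 125 + 100 + 68 = 1435 GB.
⌈1435 / 128⌉ = 12.

12 disks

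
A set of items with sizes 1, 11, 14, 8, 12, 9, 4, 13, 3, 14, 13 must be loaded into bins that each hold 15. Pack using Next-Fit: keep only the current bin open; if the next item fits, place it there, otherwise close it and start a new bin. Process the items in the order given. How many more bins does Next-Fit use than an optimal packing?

Next-Fit: [1,11] [14] [8] [12] [9,4] [13] [3] [14] [13] → 9 bins.
8 items exceed 7.5 (half the capacity), and no two of those can share a bin, so at least 8 bins are needed.
An optimal packing achieves that bound: [14,1] [14] [13] [13] [12,3] [11,4] [9] [8] → 8 bins.
Excess: 9 − 8 = 1.

1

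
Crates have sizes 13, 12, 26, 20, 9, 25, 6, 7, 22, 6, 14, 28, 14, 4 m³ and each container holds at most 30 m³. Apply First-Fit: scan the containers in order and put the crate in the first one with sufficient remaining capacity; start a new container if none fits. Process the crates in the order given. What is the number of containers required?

container 1: place 13 m³, 17 m³ left
container 1: place 12 m³, 5 m³ left
container 2: place 26 m³, 4 m³ left
container 3: place 20 m³, 10 m³ left
container 3: place 9 m³, 1 m³ left
container 4: place 25 m³, 5 m³ left
container 5: place 6 m³, 24 m³ left
container 5: place 7 m³, 17 m³ left
container 6: place 22 m³, 8 m³ left
container 5: place 6 m³, 11 m³ left
container 7: place 14 m³, 16 m³ left
container 8: place 28 m³, 2 m³ left
container 7: place 14 m³, 2 m³ left
container 1: place 4 m³, 1 m³ left

8 containers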